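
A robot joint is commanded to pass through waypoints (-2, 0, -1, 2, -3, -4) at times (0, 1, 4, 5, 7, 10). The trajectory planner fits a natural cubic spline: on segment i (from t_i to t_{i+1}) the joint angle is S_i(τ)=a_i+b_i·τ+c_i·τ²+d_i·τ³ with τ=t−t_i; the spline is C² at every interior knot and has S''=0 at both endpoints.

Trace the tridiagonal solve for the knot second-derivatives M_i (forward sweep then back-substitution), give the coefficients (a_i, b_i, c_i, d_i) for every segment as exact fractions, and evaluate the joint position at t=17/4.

Δ: Δ0=2, Δ1=-1/3, Δ2=3, Δ3=-5/2, Δ4=-1/3
row 1: diag=8, rhs=-14; c'=3/8, d'=-7/4
row 2: denom=8−3·3/8=55/8; d'=(20−3·-7/4)/(55/8)=202/55
row 3: denom=6−1·8/55=322/55; d'=(-33−1·202/55)/(322/55)=-2017/322
row 4: denom=10−2·55/161=1500/161; d'=(13−2·-2017/322)/(1500/161)=137/50
back: M4=137/50
back: M3=-2017/322−55/161·137/50=-36/5
back: M2=202/55−8/55·-36/5=118/25
back: M1=-7/4−3/8·118/25=-88/25
M: M0=0, M1=-88/25, M2=118/25, M3=-36/5, M4=137/50, M5=0
seg 0: a=-2, c=M0/2=0, d=(M1−M0)/(6·1)=-44/75, b=Δ0−h0·(2M0+M1)/6=194/75
seg 1: a=0, c=M1/2=-44/25, d=(M2−M1)/(6·3)=103/225, b=Δ1−h1·(2M1+M2)/6=62/75
seg 2: a=-1, c=M2/2=59/25, d=(M3−M2)/(6·1)=-149/75, b=Δ2−h2·(2M2+M3)/6=197/75
seg 3: a=2, c=M3/2=-18/5, d=(M4−M3)/(6·2)=497/600, b=Δ3−h3·(2M3+M4)/6=104/75
seg 4: a=-3, c=M4/2=137/100, d=(M5−M4)/(6·3)=-137/900, b=Δ4−h4·(2M4+M5)/6=-461/150
t_q=17/4 → seg 2, τ=1/4; S=-1+197/75·τ+59/25·τ²+-149/75·τ³=-363/1600

  seg 0: a=-2 b=194/75 c=0 d=-44/75
  seg 1: a=0 b=62/75 c=-44/25 d=103/225
  seg 2: a=-1 b=197/75 c=59/25 d=-149/75
  seg 3: a=2 b=104/75 c=-18/5 d=497/600
  seg 4: a=-3 b=-461/150 c=137/100 d=-137/900
S(17/4) = -363/1600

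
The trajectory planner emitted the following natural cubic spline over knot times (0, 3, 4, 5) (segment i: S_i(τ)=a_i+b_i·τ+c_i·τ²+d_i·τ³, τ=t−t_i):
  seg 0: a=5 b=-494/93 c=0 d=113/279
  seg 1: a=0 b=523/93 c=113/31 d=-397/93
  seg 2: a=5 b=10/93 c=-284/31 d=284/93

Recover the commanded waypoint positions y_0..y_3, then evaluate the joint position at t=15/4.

y_0 = S_0(0) = a_0 = 5
y_1 = S_1(0) = a_1 = 0
y_2 = S_2(0) = a_2 = 5
y_3 = S_2(1) = -1
t_q=15/4 is in segment 1 (τ=3/4); S_1(τ)=8863/1984

y_0=5 y_1=0 y_2=5 y_3=-1
S(15/4) = 8863/1984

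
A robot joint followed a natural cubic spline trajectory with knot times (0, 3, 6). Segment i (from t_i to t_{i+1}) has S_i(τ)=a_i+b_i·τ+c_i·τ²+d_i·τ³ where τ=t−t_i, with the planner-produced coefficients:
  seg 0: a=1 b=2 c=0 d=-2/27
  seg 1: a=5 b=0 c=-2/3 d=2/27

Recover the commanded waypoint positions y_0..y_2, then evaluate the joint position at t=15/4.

y_0=1 y_1=5 y_2=1
S(15/4) = 149/32

y_0 = S_0(0) = a_0 = 1
y_1 = S_1(0) = a_1 = 5
y_2 = S_1(3) = 1
t_q=15/4 is in segment 1 (τ=3/4); S_1(τ)=149/32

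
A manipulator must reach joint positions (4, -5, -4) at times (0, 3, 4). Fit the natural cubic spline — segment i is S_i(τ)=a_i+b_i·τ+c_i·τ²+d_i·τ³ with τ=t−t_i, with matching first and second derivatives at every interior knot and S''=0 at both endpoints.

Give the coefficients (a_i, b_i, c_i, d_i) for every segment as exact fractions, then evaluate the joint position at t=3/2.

Δ: Δ0=-3, Δ1=1
row 1: diag=8, rhs=24; c'=1/8, d'=3
back: M1=3
M: M0=0, M1=3, M2=0
seg 0: a=4, c=M0/2=0, d=(M1−M0)/(6·3)=1/6, b=Δ0−h0·(2M0+M1)/6=-9/2
seg 1: a=-5, c=M1/2=3/2, d=(M2−M1)/(6·1)=-1/2, b=Δ1−h1·(2M1+M2)/6=0
t_q=3/2 → seg 0, τ=3/2; S=4+-9/2·τ+0·τ²+1/6·τ³=-35/16

  seg 0: a=4 b=-9/2 c=0 d=1/6
  seg 1: a=-5 b=0 c=3/2 d=-1/2
S(3/2) = -35/16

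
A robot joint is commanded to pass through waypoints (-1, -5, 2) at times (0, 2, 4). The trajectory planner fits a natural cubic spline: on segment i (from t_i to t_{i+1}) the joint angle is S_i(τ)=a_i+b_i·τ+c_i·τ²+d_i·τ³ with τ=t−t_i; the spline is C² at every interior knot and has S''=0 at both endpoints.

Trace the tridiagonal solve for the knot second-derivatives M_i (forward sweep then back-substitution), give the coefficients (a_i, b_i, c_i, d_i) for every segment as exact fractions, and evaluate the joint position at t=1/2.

  seg 0: a=-1 b=-27/8 c=0 d=11/32
  seg 1: a=-5 b=3/4 c=33/16 d=-11/32
S(1/2) = -677/256

Δ: Δ0=-2, Δ1=7/2
row 1: diag=8, rhs=33; c'=1/4, d'=33/8
back: M1=33/8
M: M0=0, M1=33/8, M2=0
seg 0: a=-1, c=M0/2=0, d=(M1−M0)/(6·2)=11/32, b=Δ0−h0·(2M0+M1)/6=-27/8
seg 1: a=-5, c=M1/2=33/16, d=(M2−M1)/(6·2)=-11/32, b=Δ1−h1·(2M1+M2)/6=3/4
t_q=1/2 → seg 0, τ=1/2; S=-1+-27/8·τ+0·τ²+11/32·τ³=-677/256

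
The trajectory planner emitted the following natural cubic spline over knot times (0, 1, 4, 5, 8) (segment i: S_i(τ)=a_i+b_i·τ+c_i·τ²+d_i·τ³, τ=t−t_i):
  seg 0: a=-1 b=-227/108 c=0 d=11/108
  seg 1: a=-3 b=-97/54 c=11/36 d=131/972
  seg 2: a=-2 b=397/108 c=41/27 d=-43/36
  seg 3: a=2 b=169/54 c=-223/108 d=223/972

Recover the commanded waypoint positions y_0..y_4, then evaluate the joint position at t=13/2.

y_0=-1 y_1=-3 y_2=-2 y_3=2 y_4=-1
S(13/2) = 271/96

y_0 = S_0(0) = a_0 = -1
y_1 = S_1(0) = a_1 = -3
y_2 = S_2(0) = a_2 = -2
y_3 = S_3(0) = a_3 = 2
y_4 = S_3(3) = -1
t_q=13/2 is in segment 3 (τ=3/2); S_3(τ)=271/96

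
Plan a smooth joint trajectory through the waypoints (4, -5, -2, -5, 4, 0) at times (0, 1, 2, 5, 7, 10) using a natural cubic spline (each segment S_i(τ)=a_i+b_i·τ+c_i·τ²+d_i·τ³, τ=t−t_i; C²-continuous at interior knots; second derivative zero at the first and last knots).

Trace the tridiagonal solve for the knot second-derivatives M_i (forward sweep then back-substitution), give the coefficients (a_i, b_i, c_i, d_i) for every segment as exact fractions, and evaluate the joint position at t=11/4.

  seg 0: a=4 b=-37/3 c=0 d=10/3
  seg 1: a=-5 b=-7/3 c=10 d=-14/3
  seg 2: a=-2 b=11/3 c=-4 d=22/27
  seg 3: a=-5 b=5/3 c=10/3 d=-23/24
  seg 4: a=4 b=7/2 c=-29/12 d=29/108
S(11/4) = -37/32

Δ: Δ0=-9, Δ1=3, Δ2=-1, Δ3=9/2, Δ4=-4/3
row 1: diag=4, rhs=72; c'=1/4, d'=18
row 2: denom=8−1·1/4=31/4; d'=(-24−1·18)/(31/4)=-168/31
row 3: denom=10−3·12/31=274/31; d'=(33−3·-168/31)/(274/31)=1527/274
row 4: denom=10−2·31/137=1308/137; d'=(-35−2·1527/274)/(1308/137)=-29/6
back: M4=-29/6
back: M3=1527/274−31/137·-29/6=20/3
back: M2=-168/31−12/31·20/3=-8
back: M1=18−1/4·-8=20
M: M0=0, M1=20, M2=-8, M3=20/3, M4=-29/6, M5=0
seg 0: a=4, c=M0/2=0, d=(M1−M0)/(6·1)=10/3, b=Δ0−h0·(2M0+M1)/6=-37/3
seg 1: a=-5, c=M1/2=10, d=(M2−M1)/(6·1)=-14/3, b=Δ1−h1·(2M1+M2)/6=-7/3
seg 2: a=-2, c=M2/2=-4, d=(M3−M2)/(6·3)=22/27, b=Δ2−h2·(2M2+M3)/6=11/3
seg 3: a=-5, c=M3/2=10/3, d=(M4−M3)/(6·2)=-23/24, b=Δ3−h3·(2M3+M4)/6=5/3
seg 4: a=4, c=M4/2=-29/12, d=(M5−M4)/(6·3)=29/108, b=Δ4−h4·(2M4+M5)/6=7/2
t_q=11/4 → seg 2, τ=3/4; S=-2+11/3·τ+-4·τ²+22/27·τ³=-37/32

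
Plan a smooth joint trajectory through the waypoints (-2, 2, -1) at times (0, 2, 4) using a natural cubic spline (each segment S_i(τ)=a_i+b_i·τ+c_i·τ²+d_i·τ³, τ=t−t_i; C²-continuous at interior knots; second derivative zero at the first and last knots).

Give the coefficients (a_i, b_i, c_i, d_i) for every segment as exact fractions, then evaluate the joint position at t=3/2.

Δ: Δ0=2, Δ1=-3/2
row 1: diag=8, rhs=-21; c'=1/4, d'=-21/8
back: M1=-21/8
M: M0=0, M1=-21/8, M2=0
seg 0: a=-2, c=M0/2=0, d=(M1−M0)/(6·2)=-7/32, b=Δ0−h0·(2M0+M1)/6=23/8
seg 1: a=2, c=M1/2=-21/16, d=(M2−M1)/(6·2)=7/32, b=Δ1−h1·(2M1+M2)/6=1/4
t_q=3/2 → seg 0, τ=3/2; S=-2+23/8·τ+0·τ²+-7/32·τ³=403/256

  seg 0: a=-2 b=23/8 c=0 d=-7/32
  seg 1: a=2 b=1/4 c=-21/16 d=7/32
S(3/2) = 403/256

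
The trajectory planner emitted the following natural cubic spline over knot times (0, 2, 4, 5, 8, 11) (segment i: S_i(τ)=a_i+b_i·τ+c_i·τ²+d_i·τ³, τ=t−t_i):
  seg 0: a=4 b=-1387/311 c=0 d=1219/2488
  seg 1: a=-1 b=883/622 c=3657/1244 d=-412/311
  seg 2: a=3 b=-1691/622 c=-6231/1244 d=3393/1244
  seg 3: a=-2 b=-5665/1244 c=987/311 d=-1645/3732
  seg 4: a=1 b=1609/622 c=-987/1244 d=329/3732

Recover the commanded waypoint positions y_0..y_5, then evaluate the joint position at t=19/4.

y_0=4 y_1=-1 y_2=3 y_3=-2 y_4=1 y_5=4
S(19/4) = -56193/79616

y_0 = S_0(0) = a_0 = 4
y_1 = S_1(0) = a_1 = -1
y_2 = S_2(0) = a_2 = 3
y_3 = S_3(0) = a_3 = -2
y_4 = S_4(0) = a_4 = 1
y_5 = S_4(3) = 4
t_q=19/4 is in segment 2 (τ=3/4); S_2(τ)=-56193/79616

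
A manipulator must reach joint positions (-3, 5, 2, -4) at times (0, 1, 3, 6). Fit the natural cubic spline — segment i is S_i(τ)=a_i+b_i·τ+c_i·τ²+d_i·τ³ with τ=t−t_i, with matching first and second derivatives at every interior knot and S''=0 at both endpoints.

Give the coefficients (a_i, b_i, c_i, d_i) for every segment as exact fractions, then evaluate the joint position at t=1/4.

Δ: Δ0=8, Δ1=-3/2, Δ2=-2
row 1: diag=6, rhs=-57; c'=1/3, d'=-19/2
row 2: denom=10−2·1/3=28/3; d'=(-3−2·-19/2)/(28/3)=12/7
back: M2=12/7
back: M1=-19/2−1/3·12/7=-141/14
M: M0=0, M1=-141/14, M2=12/7, M3=0
seg 0: a=-3, c=M0/2=0, d=(M1−M0)/(6·1)=-47/28, b=Δ0−h0·(2M0+M1)/6=271/28
seg 1: a=5, c=M1/2=-141/28, d=(M2−M1)/(6·2)=55/56, b=Δ1−h1·(2M1+M2)/6=65/14
seg 2: a=2, c=M2/2=6/7, d=(M3−M2)/(6·3)=-2/21, b=Δ2−h2·(2M2+M3)/6=-26/7
t_q=1/4 → seg 0, τ=1/4; S=-3+271/28·τ+0·τ²+-47/28·τ³=-1087/1792

  seg 0: a=-3 b=271/28 c=0 d=-47/28
  seg 1: a=5 b=65/14 c=-141/28 d=55/56
  seg 2: a=2 b=-26/7 c=6/7 d=-2/21
S(1/4) = -1087/1792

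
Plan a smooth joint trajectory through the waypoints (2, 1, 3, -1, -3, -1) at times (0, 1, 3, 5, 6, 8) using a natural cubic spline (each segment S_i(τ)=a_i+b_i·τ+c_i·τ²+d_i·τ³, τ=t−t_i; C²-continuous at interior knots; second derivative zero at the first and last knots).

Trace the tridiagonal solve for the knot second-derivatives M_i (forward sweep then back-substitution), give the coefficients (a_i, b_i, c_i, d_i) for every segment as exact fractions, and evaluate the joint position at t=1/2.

Δ: Δ0=-1, Δ1=1, Δ2=-2, Δ3=-2, Δ4=1
row 1: diag=6, rhs=12; c'=1/3, d'=2
row 2: denom=8−2·1/3=22/3; d'=(-18−2·2)/(22/3)=-3
row 3: denom=6−2·3/11=60/11; d'=(0−2·-3)/(60/11)=11/10
row 4: denom=6−1·11/60=349/60; d'=(18−1·11/10)/(349/60)=1014/349
back: M4=1014/349
back: M3=11/10−11/60·1014/349=198/349
back: M2=-3−3/11·198/349=-1101/349
back: M1=2−1/3·-1101/349=1065/349
M: M0=0, M1=1065/349, M2=-1101/349, M3=198/349, M4=1014/349, M5=0
seg 0: a=2, c=M0/2=0, d=(M1−M0)/(6·1)=355/698, b=Δ0−h0·(2M0+M1)/6=-1053/698
seg 1: a=1, c=M1/2=1065/698, d=(M2−M1)/(6·2)=-361/698, b=Δ1−h1·(2M1+M2)/6=6/349
seg 2: a=3, c=M2/2=-1101/698, d=(M3−M2)/(6·2)=433/1396, b=Δ2−h2·(2M2+M3)/6=-30/349
seg 3: a=-1, c=M3/2=99/349, d=(M4−M3)/(6·1)=136/349, b=Δ3−h3·(2M3+M4)/6=-933/349
seg 4: a=-3, c=M4/2=507/349, d=(M5−M4)/(6·2)=-169/698, b=Δ4−h4·(2M4+M5)/6=-327/349
t_q=1/2 → seg 0, τ=1/2; S=2+-1053/698·τ+0·τ²+355/698·τ³=7311/5584

  seg 0: a=2 b=-1053/698 c=0 d=355/698
  seg 1: a=1 b=6/349 c=1065/698 d=-361/698
  seg 2: a=3 b=-30/349 c=-1101/698 d=433/1396
  seg 3: a=-1 b=-933/349 c=99/349 d=136/349
  seg 4: a=-3 b=-327/349 c=507/349 d=-169/698
S(1/2) = 7311/5584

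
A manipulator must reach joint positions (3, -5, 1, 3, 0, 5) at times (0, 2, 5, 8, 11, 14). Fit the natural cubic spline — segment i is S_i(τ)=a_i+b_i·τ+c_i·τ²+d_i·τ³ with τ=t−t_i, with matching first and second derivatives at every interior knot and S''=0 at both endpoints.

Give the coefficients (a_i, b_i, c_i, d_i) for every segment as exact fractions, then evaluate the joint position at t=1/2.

Δ: Δ0=-4, Δ1=2, Δ2=2/3, Δ3=-1, Δ4=5/3
row 1: diag=10, rhs=36; c'=3/10, d'=18/5
row 2: denom=12−3·3/10=111/10; d'=(-8−3·18/5)/(111/10)=-188/111
row 3: denom=12−3·10/37=414/37; d'=(-10−3·-188/111)/(414/37)=-91/207
row 4: denom=12−3·37/138=515/46; d'=(16−3·-91/207)/(515/46)=478/309
back: M4=478/309
back: M3=-91/207−37/138·478/309=-88/103
back: M2=-188/111−10/37·-88/103=-452/309
back: M1=18/5−3/10·-452/309=416/103
M: M0=0, M1=416/103, M2=-452/309, M3=-88/103, M4=478/309, M5=0
seg 0: a=3, c=M0/2=0, d=(M1−M0)/(6·2)=104/309, b=Δ0−h0·(2M0+M1)/6=-1652/309
seg 1: a=-5, c=M1/2=208/103, d=(M2−M1)/(6·3)=-850/2781, b=Δ1−h1·(2M1+M2)/6=-404/309
seg 2: a=1, c=M2/2=-226/309, d=(M3−M2)/(6·3)=94/2781, b=Δ2−h2·(2M2+M3)/6=790/309
seg 3: a=3, c=M3/2=-44/103, d=(M4−M3)/(6·3)=371/2781, b=Δ3−h3·(2M3+M4)/6=-284/309
seg 4: a=0, c=M4/2=239/309, d=(M5−M4)/(6·3)=-239/2781, b=Δ4−h4·(2M4+M5)/6=37/309
t_q=1/2 → seg 0, τ=1/2; S=3+-1652/309·τ+0·τ²+104/309·τ³=38/103

  seg 0: a=3 b=-1652/309 c=0 d=104/309
  seg 1: a=-5 b=-404/309 c=208/103 d=-850/2781
  seg 2: a=1 b=790/309 c=-226/309 d=94/2781
  seg 3: a=3 b=-284/309 c=-44/103 d=371/2781
  seg 4: a=0 b=37/309 c=239/309 d=-239/2781
S(1/2) = 38/103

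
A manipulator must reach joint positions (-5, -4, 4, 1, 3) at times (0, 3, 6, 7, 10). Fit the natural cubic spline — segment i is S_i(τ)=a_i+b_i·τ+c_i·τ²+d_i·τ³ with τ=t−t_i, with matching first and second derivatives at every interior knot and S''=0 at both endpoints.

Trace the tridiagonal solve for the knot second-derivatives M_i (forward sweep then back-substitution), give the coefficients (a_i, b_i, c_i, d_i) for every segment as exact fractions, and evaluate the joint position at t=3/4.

Δ: Δ0=1/3, Δ1=8/3, Δ2=-3, Δ3=2/3
row 1: diag=12, rhs=14; c'=1/4, d'=7/6
row 2: denom=8−3·1/4=29/4; d'=(-34−3·7/6)/(29/4)=-150/29
row 3: denom=8−1·4/29=228/29; d'=(22−1·-150/29)/(228/29)=197/57
back: M3=197/57
back: M2=-150/29−4/29·197/57=-322/57
back: M1=7/6−1/4·-322/57=49/19
M: M0=0, M1=49/19, M2=-322/57, M3=197/57, M4=0
seg 0: a=-5, c=M0/2=0, d=(M1−M0)/(6·3)=49/342, b=Δ0−h0·(2M0+M1)/6=-109/114
seg 1: a=-4, c=M1/2=49/38, d=(M2−M1)/(6·3)=-469/1026, b=Δ1−h1·(2M1+M2)/6=166/57
seg 2: a=4, c=M2/2=-161/57, d=(M3−M2)/(6·1)=173/114, b=Δ2−h2·(2M2+M3)/6=-193/114
seg 3: a=1, c=M3/2=197/114, d=(M4−M3)/(6·3)=-197/1026, b=Δ3−h3·(2M3+M4)/6=-53/19
t_q=3/4 → seg 0, τ=3/4; S=-5+-109/114·τ+0·τ²+49/342·τ³=-13757/2432

  seg 0: a=-5 b=-109/114 c=0 d=49/342
  seg 1: a=-4 b=166/57 c=49/38 d=-469/1026
  seg 2: a=4 b=-193/114 c=-161/57 d=173/114
  seg 3: a=1 b=-53/19 c=197/114 d=-197/1026
S(3/4) = -13757/2432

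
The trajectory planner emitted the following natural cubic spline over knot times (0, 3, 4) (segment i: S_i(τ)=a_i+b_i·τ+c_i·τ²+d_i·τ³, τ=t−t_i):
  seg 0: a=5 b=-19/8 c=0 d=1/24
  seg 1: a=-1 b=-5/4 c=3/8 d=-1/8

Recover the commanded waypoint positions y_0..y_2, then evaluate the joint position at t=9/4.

y_0 = S_0(0) = a_0 = 5
y_1 = S_1(0) = a_1 = -1
y_2 = S_1(1) = -2
t_q=9/4 is in segment 0 (τ=9/4); S_0(τ)=67/512

y_0=5 y_1=-1 y_2=-2
S(9/4) = 67/512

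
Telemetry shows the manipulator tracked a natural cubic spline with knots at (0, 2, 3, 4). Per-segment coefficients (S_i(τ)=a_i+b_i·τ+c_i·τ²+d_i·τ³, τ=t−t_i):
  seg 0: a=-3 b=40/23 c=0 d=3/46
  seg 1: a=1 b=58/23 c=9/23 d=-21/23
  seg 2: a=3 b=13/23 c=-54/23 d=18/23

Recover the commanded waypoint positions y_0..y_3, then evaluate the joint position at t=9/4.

y_0=-3 y_1=1 y_2=3 y_3=2
S(9/4) = 105/64

y_0 = S_0(0) = a_0 = -3
y_1 = S_1(0) = a_1 = 1
y_2 = S_2(0) = a_2 = 3
y_3 = S_2(1) = 2
t_q=9/4 is in segment 1 (τ=1/4); S_1(τ)=105/64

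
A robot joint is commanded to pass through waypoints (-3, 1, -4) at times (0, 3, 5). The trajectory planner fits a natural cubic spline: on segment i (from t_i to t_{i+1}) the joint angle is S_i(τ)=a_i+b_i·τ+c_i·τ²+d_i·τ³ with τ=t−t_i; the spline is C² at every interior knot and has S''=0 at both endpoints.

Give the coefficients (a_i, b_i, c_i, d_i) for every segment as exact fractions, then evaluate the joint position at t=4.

Δ: Δ0=4/3, Δ1=-5/2
row 1: diag=10, rhs=-23; c'=1/5, d'=-23/10
back: M1=-23/10
M: M0=0, M1=-23/10, M2=0
seg 0: a=-3, c=M0/2=0, d=(M1−M0)/(6·3)=-23/180, b=Δ0−h0·(2M0+M1)/6=149/60
seg 1: a=1, c=M1/2=-23/20, d=(M2−M1)/(6·2)=23/120, b=Δ1−h1·(2M1+M2)/6=-29/30
t_q=4 → seg 1, τ=1; S=1+-29/30·τ+-23/20·τ²+23/120·τ³=-37/40

  seg 0: a=-3 b=149/60 c=0 d=-23/180
  seg 1: a=1 b=-29/30 c=-23/20 d=23/120
S(4) = -37/40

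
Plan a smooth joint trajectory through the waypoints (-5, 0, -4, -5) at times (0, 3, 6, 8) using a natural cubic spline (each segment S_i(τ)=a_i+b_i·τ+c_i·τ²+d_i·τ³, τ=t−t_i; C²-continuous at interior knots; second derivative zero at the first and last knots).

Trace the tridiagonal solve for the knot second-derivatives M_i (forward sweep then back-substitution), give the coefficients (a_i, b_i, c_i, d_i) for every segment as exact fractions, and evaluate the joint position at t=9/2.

  seg 0: a=-5 b=565/222 c=0 d=-65/666
  seg 1: a=0 b=-10/111 c=-65/74 d=103/666
  seg 2: a=-4 b=-263/222 c=19/37 d=-19/222
S(9/2) = -941/592

Δ: Δ0=5/3, Δ1=-4/3, Δ2=-1/2
row 1: diag=12, rhs=-18; c'=1/4, d'=-3/2
row 2: denom=10−3·1/4=37/4; d'=(5−3·-3/2)/(37/4)=38/37
back: M2=38/37
back: M1=-3/2−1/4·38/37=-65/37
M: M0=0, M1=-65/37, M2=38/37, M3=0
seg 0: a=-5, c=M0/2=0, d=(M1−M0)/(6·3)=-65/666, b=Δ0−h0·(2M0+M1)/6=565/222
seg 1: a=0, c=M1/2=-65/74, d=(M2−M1)/(6·3)=103/666, b=Δ1−h1·(2M1+M2)/6=-10/111
seg 2: a=-4, c=M2/2=19/37, d=(M3−M2)/(6·2)=-19/222, b=Δ2−h2·(2M2+M3)/6=-263/222
t_q=9/2 → seg 1, τ=3/2; S=0+-10/111·τ+-65/74·τ²+103/666·τ³=-941/592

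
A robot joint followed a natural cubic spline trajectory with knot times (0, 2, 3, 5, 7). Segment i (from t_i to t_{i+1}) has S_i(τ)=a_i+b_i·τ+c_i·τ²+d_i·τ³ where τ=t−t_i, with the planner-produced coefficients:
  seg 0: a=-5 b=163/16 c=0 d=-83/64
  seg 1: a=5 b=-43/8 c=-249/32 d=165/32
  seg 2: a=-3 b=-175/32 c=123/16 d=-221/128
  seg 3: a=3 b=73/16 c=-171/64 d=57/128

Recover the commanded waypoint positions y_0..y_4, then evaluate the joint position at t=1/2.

y_0=-5 y_1=5 y_2=-3 y_3=3 y_4=5
S(1/2) = -35/512

y_0 = S_0(0) = a_0 = -5
y_1 = S_1(0) = a_1 = 5
y_2 = S_2(0) = a_2 = -3
y_3 = S_3(0) = a_3 = 3
y_4 = S_3(2) = 5
t_q=1/2 is in segment 0 (τ=1/2); S_0(τ)=-35/512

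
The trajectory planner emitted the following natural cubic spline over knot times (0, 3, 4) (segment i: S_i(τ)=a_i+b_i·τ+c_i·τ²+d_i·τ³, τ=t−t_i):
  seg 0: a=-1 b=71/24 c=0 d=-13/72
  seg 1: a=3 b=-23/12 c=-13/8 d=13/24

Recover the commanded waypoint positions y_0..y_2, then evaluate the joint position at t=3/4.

y_0 = S_0(0) = a_0 = -1
y_1 = S_1(0) = a_1 = 3
y_2 = S_1(1) = 0
t_q=3/4 is in segment 0 (τ=3/4); S_0(τ)=585/512

y_0=-1 y_1=3 y_2=0
S(3/4) = 585/512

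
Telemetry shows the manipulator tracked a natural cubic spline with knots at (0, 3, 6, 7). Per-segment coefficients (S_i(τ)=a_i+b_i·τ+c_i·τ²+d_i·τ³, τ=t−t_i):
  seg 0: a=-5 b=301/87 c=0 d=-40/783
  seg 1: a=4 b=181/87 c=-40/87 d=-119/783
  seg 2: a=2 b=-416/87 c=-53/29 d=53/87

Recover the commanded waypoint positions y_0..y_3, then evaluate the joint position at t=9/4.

y_0 = S_0(0) = a_0 = -5
y_1 = S_1(0) = a_1 = 4
y_2 = S_2(0) = a_2 = 2
y_3 = S_2(1) = -4
t_q=9/4 is in segment 0 (τ=9/4); S_0(τ)=511/232

y_0=-5 y_1=4 y_2=2 y_3=-4
S(9/4) = 511/232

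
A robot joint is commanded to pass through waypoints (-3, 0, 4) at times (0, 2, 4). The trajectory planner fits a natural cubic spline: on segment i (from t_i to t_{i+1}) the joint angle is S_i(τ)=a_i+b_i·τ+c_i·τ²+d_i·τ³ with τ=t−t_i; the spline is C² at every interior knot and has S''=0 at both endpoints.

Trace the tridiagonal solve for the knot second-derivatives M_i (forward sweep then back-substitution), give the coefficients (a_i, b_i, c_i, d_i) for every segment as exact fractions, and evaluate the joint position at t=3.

  seg 0: a=-3 b=11/8 c=0 d=1/32
  seg 1: a=0 b=7/4 c=3/16 d=-1/32
S(3) = 61/32

Δ: Δ0=3/2, Δ1=2
row 1: diag=8, rhs=3; c'=1/4, d'=3/8
back: M1=3/8
M: M0=0, M1=3/8, M2=0
seg 0: a=-3, c=M0/2=0, d=(M1−M0)/(6·2)=1/32, b=Δ0−h0·(2M0+M1)/6=11/8
seg 1: a=0, c=M1/2=3/16, d=(M2−M1)/(6·2)=-1/32, b=Δ1−h1·(2M1+M2)/6=7/4
t_q=3 → seg 1, τ=1; S=0+7/4·τ+3/16·τ²+-1/32·τ³=61/32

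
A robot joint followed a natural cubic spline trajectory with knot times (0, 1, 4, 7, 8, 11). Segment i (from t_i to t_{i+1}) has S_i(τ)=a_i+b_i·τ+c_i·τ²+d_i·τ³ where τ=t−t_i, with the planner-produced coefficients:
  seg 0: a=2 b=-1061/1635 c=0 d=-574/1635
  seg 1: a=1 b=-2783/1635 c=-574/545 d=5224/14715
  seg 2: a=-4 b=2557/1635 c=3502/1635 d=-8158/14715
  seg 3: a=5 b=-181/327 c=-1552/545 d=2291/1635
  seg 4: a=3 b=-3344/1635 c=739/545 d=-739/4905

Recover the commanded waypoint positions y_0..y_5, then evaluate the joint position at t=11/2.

y_0=2 y_1=1 y_2=-4 y_3=5 y_4=3 y_5=5
S(11/2) = 2821/2180

y_0 = S_0(0) = a_0 = 2
y_1 = S_1(0) = a_1 = 1
y_2 = S_2(0) = a_2 = -4
y_3 = S_3(0) = a_3 = 5
y_4 = S_4(0) = a_4 = 3
y_5 = S_4(3) = 5
t_q=11/2 is in segment 2 (τ=3/2); S_2(τ)=2821/2180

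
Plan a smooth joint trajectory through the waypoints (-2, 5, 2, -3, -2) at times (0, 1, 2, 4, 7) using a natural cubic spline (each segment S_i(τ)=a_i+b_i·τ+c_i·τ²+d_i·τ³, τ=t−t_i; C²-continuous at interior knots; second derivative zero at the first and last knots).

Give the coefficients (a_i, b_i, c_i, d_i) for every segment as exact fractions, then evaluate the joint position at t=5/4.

Δ: Δ0=7, Δ1=-3, Δ2=-5/2, Δ3=1/3
row 1: diag=4, rhs=-60; c'=1/4, d'=-15
row 2: denom=6−1·1/4=23/4; d'=(3−1·-15)/(23/4)=72/23
row 3: denom=10−2·8/23=214/23; d'=(17−2·72/23)/(214/23)=247/214
back: M3=247/214
back: M2=72/23−8/23·247/214=292/107
back: M1=-15−1/4·292/107=-1678/107
M: M0=0, M1=-1678/107, M2=292/107, M3=247/214, M4=0
seg 0: a=-2, c=M0/2=0, d=(M1−M0)/(6·1)=-839/321, b=Δ0−h0·(2M0+M1)/6=3086/321
seg 1: a=5, c=M1/2=-839/107, d=(M2−M1)/(6·1)=985/321, b=Δ1−h1·(2M1+M2)/6=569/321
seg 2: a=2, c=M2/2=146/107, d=(M3−M2)/(6·2)=-337/2568, b=Δ2−h2·(2M2+M3)/6=-1510/321
seg 3: a=-3, c=M3/2=247/428, d=(M4−M3)/(6·3)=-247/3852, b=Δ3−h3·(2M3+M4)/6=-527/642
t_q=5/4 → seg 1, τ=1/4; S=5+569/321·τ+-839/107·τ²+985/321·τ³=34247/6848

  seg 0: a=-2 b=3086/321 c=0 d=-839/321
  seg 1: a=5 b=569/321 c=-839/107 d=985/321
  seg 2: a=2 b=-1510/321 c=146/107 d=-337/2568
  seg 3: a=-3 b=-527/642 c=247/428 d=-247/3852
S(5/4) = 34247/6848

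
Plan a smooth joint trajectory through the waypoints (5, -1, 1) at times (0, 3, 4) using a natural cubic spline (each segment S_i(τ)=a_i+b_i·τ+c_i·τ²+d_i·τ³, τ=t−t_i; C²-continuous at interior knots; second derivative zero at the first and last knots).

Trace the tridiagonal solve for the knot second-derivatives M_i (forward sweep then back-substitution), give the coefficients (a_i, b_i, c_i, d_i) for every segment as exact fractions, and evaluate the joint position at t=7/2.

Δ: Δ0=-2, Δ1=2
row 1: diag=8, rhs=24; c'=1/8, d'=3
back: M1=3
M: M0=0, M1=3, M2=0
seg 0: a=5, c=M0/2=0, d=(M1−M0)/(6·3)=1/6, b=Δ0−h0·(2M0+M1)/6=-7/2
seg 1: a=-1, c=M1/2=3/2, d=(M2−M1)/(6·1)=-1/2, b=Δ1−h1·(2M1+M2)/6=1
t_q=7/2 → seg 1, τ=1/2; S=-1+1·τ+3/2·τ²+-1/2·τ³=-3/16

  seg 0: a=5 b=-7/2 c=0 d=1/6
  seg 1: a=-1 b=1 c=3/2 d=-1/2
S(7/2) = -3/16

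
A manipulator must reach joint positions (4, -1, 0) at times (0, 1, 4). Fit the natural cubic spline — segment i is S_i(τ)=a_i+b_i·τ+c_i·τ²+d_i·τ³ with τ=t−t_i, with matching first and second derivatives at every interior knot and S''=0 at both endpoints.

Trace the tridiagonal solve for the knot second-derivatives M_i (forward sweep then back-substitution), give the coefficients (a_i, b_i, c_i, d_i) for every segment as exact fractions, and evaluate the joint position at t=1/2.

  seg 0: a=4 b=-17/3 c=0 d=2/3
  seg 1: a=-1 b=-11/3 c=2 d=-2/9
S(1/2) = 5/4

Δ: Δ0=-5, Δ1=1/3
row 1: diag=8, rhs=32; c'=3/8, d'=4
back: M1=4
M: M0=0, M1=4, M2=0
seg 0: a=4, c=M0/2=0, d=(M1−M0)/(6·1)=2/3, b=Δ0−h0·(2M0+M1)/6=-17/3
seg 1: a=-1, c=M1/2=2, d=(M2−M1)/(6·3)=-2/9, b=Δ1−h1·(2M1+M2)/6=-11/3
t_q=1/2 → seg 0, τ=1/2; S=4+-17/3·τ+0·τ²+2/3·τ³=5/4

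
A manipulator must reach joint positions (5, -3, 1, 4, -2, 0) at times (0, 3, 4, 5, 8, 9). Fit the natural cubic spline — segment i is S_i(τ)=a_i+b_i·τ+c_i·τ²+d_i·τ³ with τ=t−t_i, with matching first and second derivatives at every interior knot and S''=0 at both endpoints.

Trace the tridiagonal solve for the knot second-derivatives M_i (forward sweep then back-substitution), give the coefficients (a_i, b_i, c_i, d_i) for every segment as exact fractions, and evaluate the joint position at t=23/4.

Δ: Δ0=-8/3, Δ1=4, Δ2=3, Δ3=-2, Δ4=2
row 1: diag=8, rhs=40; c'=1/8, d'=5
row 2: denom=4−1·1/8=31/8; d'=(-6−1·5)/(31/8)=-88/31
row 3: denom=8−1·8/31=240/31; d'=(-30−1·-88/31)/(240/31)=-421/120
row 4: denom=8−3·31/80=547/80; d'=(24−3·-421/120)/(547/80)=2762/547
back: M4=2762/547
back: M3=-421/120−31/80·2762/547=-8968/1641
back: M2=-88/31−8/31·-8968/1641=-2344/1641
back: M1=5−1/8·-2344/1641=8498/1641
M: M0=0, M1=8498/1641, M2=-2344/1641, M3=-8968/1641, M4=2762/547, M5=0
seg 0: a=5, c=M0/2=0, d=(M1−M0)/(6·3)=4249/14769, b=Δ0−h0·(2M0+M1)/6=-2875/547
seg 1: a=-3, c=M1/2=4249/1641, d=(M2−M1)/(6·1)=-1807/1641, b=Δ1−h1·(2M1+M2)/6=1374/547
seg 2: a=1, c=M2/2=-1172/1641, d=(M3−M2)/(6·1)=-368/547, b=Δ2−h2·(2M2+M3)/6=7199/1641
seg 3: a=4, c=M3/2=-4484/1641, d=(M4−M3)/(6·3)=8627/14769, b=Δ3−h3·(2M3+M4)/6=1543/1641
seg 4: a=-2, c=M4/2=1381/547, d=(M5−M4)/(6·1)=-1381/1641, b=Δ4−h4·(2M4+M5)/6=520/1641
t_q=23/4 → seg 3, τ=3/4; S=4+1543/1641·τ+-4484/1641·τ²+8627/14769·τ³=119539/35008

  seg 0: a=5 b=-2875/547 c=0 d=4249/14769
  seg 1: a=-3 b=1374/547 c=4249/1641 d=-1807/1641
  seg 2: a=1 b=7199/1641 c=-1172/1641 d=-368/547
  seg 3: a=4 b=1543/1641 c=-4484/1641 d=8627/14769
  seg 4: a=-2 b=520/1641 c=1381/547 d=-1381/1641
S(23/4) = 119539/35008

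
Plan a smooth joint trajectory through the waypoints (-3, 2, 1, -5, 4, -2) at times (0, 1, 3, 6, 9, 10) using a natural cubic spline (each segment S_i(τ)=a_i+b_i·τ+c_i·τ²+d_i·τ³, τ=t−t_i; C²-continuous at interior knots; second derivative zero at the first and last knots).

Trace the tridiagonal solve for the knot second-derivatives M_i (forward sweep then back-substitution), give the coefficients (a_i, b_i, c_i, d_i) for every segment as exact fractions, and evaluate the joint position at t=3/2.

  seg 0: a=-3 b=4321/740 c=0 d=-621/740
  seg 1: a=2 b=1229/370 c=-1863/740 d=449/1480
  seg 2: a=1 b=-115/37 c=-129/185 d=16/45
  seg 3: a=-5 b=427/185 c=463/185 d=-1261/1665
  seg 4: a=4 b=-578/185 c=-798/185 d=266/185
S(3/2) = 36341/11840

Δ: Δ0=5, Δ1=-1/2, Δ2=-2, Δ3=3, Δ4=-6
row 1: diag=6, rhs=-33; c'=1/3, d'=-11/2
row 2: denom=10−2·1/3=28/3; d'=(-9−2·-11/2)/(28/3)=3/14
row 3: denom=12−3·9/28=309/28; d'=(30−3·3/14)/(309/28)=274/103
row 4: denom=8−3·28/103=740/103; d'=(-54−3·274/103)/(740/103)=-1596/185
back: M4=-1596/185
back: M3=274/103−28/103·-1596/185=926/185
back: M2=3/14−9/28·926/185=-258/185
back: M1=-11/2−1/3·-258/185=-1863/370
M: M0=0, M1=-1863/370, M2=-258/185, M3=926/185, M4=-1596/185, M5=0
seg 0: a=-3, c=M0/2=0, d=(M1−M0)/(6·1)=-621/740, b=Δ0−h0·(2M0+M1)/6=4321/740
seg 1: a=2, c=M1/2=-1863/740, d=(M2−M1)/(6·2)=449/1480, b=Δ1−h1·(2M1+M2)/6=1229/370
seg 2: a=1, c=M2/2=-129/185, d=(M3−M2)/(6·3)=16/45, b=Δ2−h2·(2M2+M3)/6=-115/37
seg 3: a=-5, c=M3/2=463/185, d=(M4−M3)/(6·3)=-1261/1665, b=Δ3−h3·(2M3+M4)/6=427/185
seg 4: a=4, c=M4/2=-798/185, d=(M5−M4)/(6·1)=266/185, b=Δ4−h4·(2M4+M5)/6=-578/185
t_q=3/2 → seg 1, τ=1/2; S=2+1229/370·τ+-1863/740·τ²+449/1480·τ³=36341/11840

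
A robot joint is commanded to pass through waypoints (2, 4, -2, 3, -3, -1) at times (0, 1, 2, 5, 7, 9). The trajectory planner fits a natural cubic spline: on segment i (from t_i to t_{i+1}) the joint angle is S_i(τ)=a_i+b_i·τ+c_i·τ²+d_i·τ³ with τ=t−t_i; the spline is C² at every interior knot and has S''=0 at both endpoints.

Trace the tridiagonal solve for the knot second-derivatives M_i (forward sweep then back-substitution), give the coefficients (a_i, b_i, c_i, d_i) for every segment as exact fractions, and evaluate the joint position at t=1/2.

Δ: Δ0=2, Δ1=-6, Δ2=5/3, Δ3=-3, Δ4=1
row 1: diag=4, rhs=-48; c'=1/4, d'=-12
row 2: denom=8−1·1/4=31/4; d'=(46−1·-12)/(31/4)=232/31
row 3: denom=10−3·12/31=274/31; d'=(-28−3·232/31)/(274/31)=-782/137
row 4: denom=8−2·31/137=1034/137; d'=(24−2·-782/137)/(1034/137)=2426/517
back: M4=2426/517
back: M3=-782/137−31/137·2426/517=-3500/517
back: M2=232/31−12/31·-3500/517=5224/517
back: M1=-12−1/4·5224/517=-7510/517
M: M0=0, M1=-7510/517, M2=5224/517, M3=-3500/517, M4=2426/517, M5=0
seg 0: a=2, c=M0/2=0, d=(M1−M0)/(6·1)=-3755/1551, b=Δ0−h0·(2M0+M1)/6=6857/1551
seg 1: a=4, c=M1/2=-3755/517, d=(M2−M1)/(6·1)=6367/1551, b=Δ1−h1·(2M1+M2)/6=-4408/1551
seg 2: a=-2, c=M2/2=2612/517, d=(M3−M2)/(6·3)=-1454/1551, b=Δ2−h2·(2M2+M3)/6=-7837/1551
seg 3: a=3, c=M3/2=-1750/517, d=(M4−M3)/(6·2)=2963/3102, b=Δ3−h3·(2M3+M4)/6=-79/1551
seg 4: a=-3, c=M4/2=1213/517, d=(M5−M4)/(6·2)=-1213/3102, b=Δ4−h4·(2M4+M5)/6=-3301/1551
t_q=1/2 → seg 0, τ=1/2; S=2+6857/1551·τ+0·τ²+-3755/1551·τ³=16163/4136

  seg 0: a=2 b=6857/1551 c=0 d=-3755/1551
  seg 1: a=4 b=-4408/1551 c=-3755/517 d=6367/1551
  seg 2: a=-2 b=-7837/1551 c=2612/517 d=-1454/1551
  seg 3: a=3 b=-79/1551 c=-1750/517 d=2963/3102
  seg 4: a=-3 b=-3301/1551 c=1213/517 d=-1213/3102
S(1/2) = 16163/4136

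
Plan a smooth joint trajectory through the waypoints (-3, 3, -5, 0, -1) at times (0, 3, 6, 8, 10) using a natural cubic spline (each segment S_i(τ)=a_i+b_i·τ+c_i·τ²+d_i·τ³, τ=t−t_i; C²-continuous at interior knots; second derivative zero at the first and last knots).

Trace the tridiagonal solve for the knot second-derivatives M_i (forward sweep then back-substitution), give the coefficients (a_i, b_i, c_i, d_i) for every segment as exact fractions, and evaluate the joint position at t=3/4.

  seg 0: a=-3 b=317/84 c=0 d=-149/756
  seg 1: a=3 b=-65/42 c=-149/84 d=353/756
  seg 2: a=-5 b=5/12 c=17/7 d=-233/336
  seg 3: a=0 b=38/21 c=-97/56 d=97/336
S(3/4) = -453/1792

Δ: Δ0=2, Δ1=-8/3, Δ2=5/2, Δ3=-1/2
row 1: diag=12, rhs=-28; c'=1/4, d'=-7/3
row 2: denom=10−3·1/4=37/4; d'=(31−3·-7/3)/(37/4)=152/37
row 3: denom=8−2·8/37=280/37; d'=(-18−2·152/37)/(280/37)=-97/28
back: M3=-97/28
back: M2=152/37−8/37·-97/28=34/7
back: M1=-7/3−1/4·34/7=-149/42
M: M0=0, M1=-149/42, M2=34/7, M3=-97/28, M4=0
seg 0: a=-3, c=M0/2=0, d=(M1−M0)/(6·3)=-149/756, b=Δ0−h0·(2M0+M1)/6=317/84
seg 1: a=3, c=M1/2=-149/84, d=(M2−M1)/(6·3)=353/756, b=Δ1−h1·(2M1+M2)/6=-65/42
seg 2: a=-5, c=M2/2=17/7, d=(M3−M2)/(6·2)=-233/336, b=Δ2−h2·(2M2+M3)/6=5/12
seg 3: a=0, c=M3/2=-97/56, d=(M4−M3)/(6·2)=97/336, b=Δ3−h3·(2M3+M4)/6=38/21
t_q=3/4 → seg 0, τ=3/4; S=-3+317/84·τ+0·τ²+-149/756·τ³=-453/1792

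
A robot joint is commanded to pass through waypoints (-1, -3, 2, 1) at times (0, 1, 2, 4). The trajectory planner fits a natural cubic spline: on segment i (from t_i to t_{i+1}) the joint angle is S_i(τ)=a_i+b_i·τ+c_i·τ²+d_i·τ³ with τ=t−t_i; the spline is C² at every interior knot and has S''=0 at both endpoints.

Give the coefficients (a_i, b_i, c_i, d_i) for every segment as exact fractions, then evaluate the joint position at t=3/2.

Δ: Δ0=-2, Δ1=5, Δ2=-1/2
row 1: diag=4, rhs=42; c'=1/4, d'=21/2
row 2: denom=6−1·1/4=23/4; d'=(-33−1·21/2)/(23/4)=-174/23
back: M2=-174/23
back: M1=21/2−1/4·-174/23=285/23
M: M0=0, M1=285/23, M2=-174/23, M3=0
seg 0: a=-1, c=M0/2=0, d=(M1−M0)/(6·1)=95/46, b=Δ0−h0·(2M0+M1)/6=-187/46
seg 1: a=-3, c=M1/2=285/46, d=(M2−M1)/(6·1)=-153/46, b=Δ1−h1·(2M1+M2)/6=49/23
seg 2: a=2, c=M2/2=-87/23, d=(M3−M2)/(6·2)=29/46, b=Δ2−h2·(2M2+M3)/6=209/46
t_q=3/2 → seg 1, τ=1/2; S=-3+49/23·τ+285/46·τ²+-153/46·τ³=-295/368

  seg 0: a=-1 b=-187/46 c=0 d=95/46
  seg 1: a=-3 b=49/23 c=285/46 d=-153/46
  seg 2: a=2 b=209/46 c=-87/23 d=29/46
S(3/2) = -295/368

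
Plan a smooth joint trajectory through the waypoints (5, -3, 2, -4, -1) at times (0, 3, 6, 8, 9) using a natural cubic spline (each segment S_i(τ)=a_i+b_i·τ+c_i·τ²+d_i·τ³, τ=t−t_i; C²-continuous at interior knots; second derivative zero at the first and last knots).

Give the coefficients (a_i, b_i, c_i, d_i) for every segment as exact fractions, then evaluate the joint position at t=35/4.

  seg 0: a=5 b=-456/103 c=0 d=544/2781
  seg 1: a=-3 b=88/103 c=544/309 d=-1381/2781
  seg 2: a=2 b=-205/103 c=-279/103 d=227/206
  seg 3: a=-4 b=41/103 c=402/103 d=-134/103
S(35/4) = -6773/3296

Δ: Δ0=-8/3, Δ1=5/3, Δ2=-3, Δ3=3
row 1: diag=12, rhs=26; c'=1/4, d'=13/6
row 2: denom=10−3·1/4=37/4; d'=(-28−3·13/6)/(37/4)=-138/37
row 3: denom=6−2·8/37=206/37; d'=(36−2·-138/37)/(206/37)=804/103
back: M3=804/103
back: M2=-138/37−8/37·804/103=-558/103
back: M1=13/6−1/4·-558/103=1088/309
M: M0=0, M1=1088/309, M2=-558/103, M3=804/103, M4=0
seg 0: a=5, c=M0/2=0, d=(M1−M0)/(6·3)=544/2781, b=Δ0−h0·(2M0+M1)/6=-456/103
seg 1: a=-3, c=M1/2=544/309, d=(M2−M1)/(6·3)=-1381/2781, b=Δ1−h1·(2M1+M2)/6=88/103
seg 2: a=2, c=M2/2=-279/103, d=(M3−M2)/(6·2)=227/206, b=Δ2−h2·(2M2+M3)/6=-205/103
seg 3: a=-4, c=M3/2=402/103, d=(M4−M3)/(6·1)=-134/103, b=Δ3−h3·(2M3+M4)/6=41/103
t_q=35/4 → seg 3, τ=3/4; S=-4+41/103·τ+402/103·τ²+-134/103·τ³=-6773/3296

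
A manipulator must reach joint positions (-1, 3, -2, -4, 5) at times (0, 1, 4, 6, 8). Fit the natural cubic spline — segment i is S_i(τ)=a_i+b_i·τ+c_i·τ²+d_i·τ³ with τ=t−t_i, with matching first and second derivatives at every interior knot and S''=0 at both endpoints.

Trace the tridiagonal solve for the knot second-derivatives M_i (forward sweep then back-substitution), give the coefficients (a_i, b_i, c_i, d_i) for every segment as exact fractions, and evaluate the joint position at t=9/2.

Δ: Δ0=4, Δ1=-5/3, Δ2=-1, Δ3=9/2
row 1: diag=8, rhs=-34; c'=3/8, d'=-17/4
row 2: denom=10−3·3/8=71/8; d'=(4−3·-17/4)/(71/8)=134/71
row 3: denom=8−2·16/71=536/71; d'=(33−2·134/71)/(536/71)=2075/536
back: M3=2075/536
back: M2=134/71−16/71·2075/536=68/67
back: M1=-17/4−3/8·68/67=-1241/268
M: M0=0, M1=-1241/268, M2=68/67, M3=2075/536, M4=0
seg 0: a=-1, c=M0/2=0, d=(M1−M0)/(6·1)=-1241/1608, b=Δ0−h0·(2M0+M1)/6=7673/1608
seg 1: a=3, c=M1/2=-1241/536, d=(M2−M1)/(6·3)=1513/4824, b=Δ1−h1·(2M1+M2)/6=1975/804
seg 2: a=-2, c=M2/2=34/67, d=(M3−M2)/(6·2)=1531/6432, b=Δ2−h2·(2M2+M3)/6=-4771/1608
seg 3: a=-4, c=M3/2=2075/1072, d=(M4−M3)/(6·2)=-2075/6432, b=Δ3−h3·(2M3+M4)/6=1543/804
t_q=9/2 → seg 2, τ=1/2; S=-2+-4771/1608·τ+34/67·τ²+1531/6432·τ³=-57063/17152

  seg 0: a=-1 b=7673/1608 c=0 d=-1241/1608
  seg 1: a=3 b=1975/804 c=-1241/536 d=1513/4824
  seg 2: a=-2 b=-4771/1608 c=34/67 d=1531/6432
  seg 3: a=-4 b=1543/804 c=2075/1072 d=-2075/6432
S(9/2) = -57063/17152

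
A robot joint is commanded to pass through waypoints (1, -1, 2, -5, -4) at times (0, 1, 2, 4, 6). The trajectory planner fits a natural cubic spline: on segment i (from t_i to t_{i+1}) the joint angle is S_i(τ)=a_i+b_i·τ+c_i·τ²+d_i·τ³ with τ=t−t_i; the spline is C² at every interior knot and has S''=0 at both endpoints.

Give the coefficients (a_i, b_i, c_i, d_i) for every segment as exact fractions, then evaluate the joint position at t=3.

Δ: Δ0=-2, Δ1=3, Δ2=-7/2, Δ3=1/2
row 1: diag=4, rhs=30; c'=1/4, d'=15/2
row 2: denom=6−1·1/4=23/4; d'=(-39−1·15/2)/(23/4)=-186/23
row 3: denom=8−2·8/23=168/23; d'=(24−2·-186/23)/(168/23)=11/2
back: M3=11/2
back: M2=-186/23−8/23·11/2=-10
back: M1=15/2−1/4·-10=10
M: M0=0, M1=10, M2=-10, M3=11/2, M4=0
seg 0: a=1, c=M0/2=0, d=(M1−M0)/(6·1)=5/3, b=Δ0−h0·(2M0+M1)/6=-11/3
seg 1: a=-1, c=M1/2=5, d=(M2−M1)/(6·1)=-10/3, b=Δ1−h1·(2M1+M2)/6=4/3
seg 2: a=2, c=M2/2=-5, d=(M3−M2)/(6·2)=31/24, b=Δ2−h2·(2M2+M3)/6=4/3
seg 3: a=-5, c=M3/2=11/4, d=(M4−M3)/(6·2)=-11/24, b=Δ3−h3·(2M3+M4)/6=-19/6
t_q=3 → seg 2, τ=1; S=2+4/3·τ+-5·τ²+31/24·τ³=-3/8

  seg 0: a=1 b=-11/3 c=0 d=5/3
  seg 1: a=-1 b=4/3 c=5 d=-10/3
  seg 2: a=2 b=4/3 c=-5 d=31/24
  seg 3: a=-5 b=-19/6 c=11/4 d=-11/24
S(3) = -3/8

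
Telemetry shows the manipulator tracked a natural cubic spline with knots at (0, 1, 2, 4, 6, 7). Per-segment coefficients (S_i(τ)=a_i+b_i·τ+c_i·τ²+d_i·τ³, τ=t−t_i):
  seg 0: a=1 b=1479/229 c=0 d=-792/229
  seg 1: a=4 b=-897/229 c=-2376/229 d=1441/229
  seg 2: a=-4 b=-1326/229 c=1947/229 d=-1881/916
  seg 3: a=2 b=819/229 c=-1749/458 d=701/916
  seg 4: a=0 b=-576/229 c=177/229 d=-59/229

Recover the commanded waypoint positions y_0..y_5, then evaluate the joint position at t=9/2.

y_0 = S_0(0) = a_0 = 1
y_1 = S_1(0) = a_1 = 4
y_2 = S_2(0) = a_2 = -4
y_3 = S_3(0) = a_3 = 2
y_4 = S_4(0) = a_4 = 0
y_5 = S_4(1) = -2
t_q=9/2 is in segment 3 (τ=1/2); S_3(τ)=21465/7328

y_0=1 y_1=4 y_2=-4 y_3=2 y_4=0 y_5=-2
S(9/2) = 21465/7328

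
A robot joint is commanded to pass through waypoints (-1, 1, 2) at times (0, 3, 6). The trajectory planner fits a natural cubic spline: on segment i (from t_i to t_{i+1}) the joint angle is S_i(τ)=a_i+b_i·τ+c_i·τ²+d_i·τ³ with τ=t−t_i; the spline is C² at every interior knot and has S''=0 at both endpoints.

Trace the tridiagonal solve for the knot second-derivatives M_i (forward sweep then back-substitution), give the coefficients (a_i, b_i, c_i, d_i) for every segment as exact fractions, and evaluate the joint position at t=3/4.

Δ: Δ0=2/3, Δ1=1/3
row 1: diag=12, rhs=-2; c'=1/4, d'=-1/6
back: M1=-1/6
M: M0=0, M1=-1/6, M2=0
seg 0: a=-1, c=M0/2=0, d=(M1−M0)/(6·3)=-1/108, b=Δ0−h0·(2M0+M1)/6=3/4
seg 1: a=1, c=M1/2=-1/12, d=(M2−M1)/(6·3)=1/108, b=Δ1−h1·(2M1+M2)/6=1/2
t_q=3/4 → seg 0, τ=3/4; S=-1+3/4·τ+0·τ²+-1/108·τ³=-113/256

  seg 0: a=-1 b=3/4 c=0 d=-1/108
  seg 1: a=1 b=1/2 c=-1/12 d=1/108
S(3/4) = -113/256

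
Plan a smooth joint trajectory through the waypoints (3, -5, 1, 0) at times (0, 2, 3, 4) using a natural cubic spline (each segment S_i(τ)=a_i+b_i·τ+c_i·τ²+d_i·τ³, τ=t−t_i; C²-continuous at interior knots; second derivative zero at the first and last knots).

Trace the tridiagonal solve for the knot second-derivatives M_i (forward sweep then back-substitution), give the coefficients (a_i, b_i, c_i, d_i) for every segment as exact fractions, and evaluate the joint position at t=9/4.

  seg 0: a=3 b=-186/23 c=0 d=47/46
  seg 1: a=-5 b=96/23 c=141/23 d=-99/23
  seg 2: a=1 b=81/23 c=-156/23 d=52/23
S(9/4) = -233/64

Δ: Δ0=-4, Δ1=6, Δ2=-1
row 1: diag=6, rhs=60; c'=1/6, d'=10
row 2: denom=4−1·1/6=23/6; d'=(-42−1·10)/(23/6)=-312/23
back: M2=-312/23
back: M1=10−1/6·-312/23=282/23
M: M0=0, M1=282/23, M2=-312/23, M3=0
seg 0: a=3, c=M0/2=0, d=(M1−M0)/(6·2)=47/46, b=Δ0−h0·(2M0+M1)/6=-186/23
seg 1: a=-5, c=M1/2=141/23, d=(M2−M1)/(6·1)=-99/23, b=Δ1−h1·(2M1+M2)/6=96/23
seg 2: a=1, c=M2/2=-156/23, d=(M3−M2)/(6·1)=52/23, b=Δ2−h2·(2M2+M3)/6=81/23
t_q=9/4 → seg 1, τ=1/4; S=-5+96/23·τ+141/23·τ²+-99/23·τ³=-233/64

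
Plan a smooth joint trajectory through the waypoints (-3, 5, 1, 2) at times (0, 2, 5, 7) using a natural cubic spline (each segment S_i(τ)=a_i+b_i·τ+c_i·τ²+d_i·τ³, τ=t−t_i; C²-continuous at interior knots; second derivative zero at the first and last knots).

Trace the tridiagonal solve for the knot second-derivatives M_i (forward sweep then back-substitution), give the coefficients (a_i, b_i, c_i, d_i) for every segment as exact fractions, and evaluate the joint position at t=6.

Δ: Δ0=4, Δ1=-4/3, Δ2=1/2
row 1: diag=10, rhs=-32; c'=3/10, d'=-16/5
row 2: denom=10−3·3/10=91/10; d'=(11−3·-16/5)/(91/10)=206/91
back: M2=206/91
back: M1=-16/5−3/10·206/91=-353/91
M: M0=0, M1=-353/91, M2=206/91, M3=0
seg 0: a=-3, c=M0/2=0, d=(M1−M0)/(6·2)=-353/1092, b=Δ0−h0·(2M0+M1)/6=1445/273
seg 1: a=5, c=M1/2=-353/182, d=(M2−M1)/(6·3)=43/126, b=Δ1−h1·(2M1+M2)/6=386/273
seg 2: a=1, c=M2/2=103/91, d=(M3−M2)/(6·2)=-103/546, b=Δ2−h2·(2M2+M3)/6=-551/546
t_q=6 → seg 2, τ=1; S=1+-551/546·τ+103/91·τ²+-103/546·τ³=85/91

  seg 0: a=-3 b=1445/273 c=0 d=-353/1092
  seg 1: a=5 b=386/273 c=-353/182 d=43/126
  seg 2: a=1 b=-551/546 c=103/91 d=-103/546
S(6) = 85/91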